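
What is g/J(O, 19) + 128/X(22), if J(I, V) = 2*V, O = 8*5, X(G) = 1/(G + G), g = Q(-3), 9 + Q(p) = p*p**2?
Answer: 106990/19 ≈ 5631.1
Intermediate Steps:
Q(p) = -9 + p**3 (Q(p) = -9 + p*p**2 = -9 + p**3)
g = -36 (g = -9 + (-3)**3 = -9 - 27 = -36)
X(G) = 1/(2*G)
O = 40
g/J(O, 19) + 128/X(22) = -36/(2*19) + 128/(((1/2)/22)) = -36/38 + 128/(((1/2)*(1/22))) = -36*1/38 + 128/(1/44) = -18/19 + 128*44 = -18/19 + 5632 = 106990/19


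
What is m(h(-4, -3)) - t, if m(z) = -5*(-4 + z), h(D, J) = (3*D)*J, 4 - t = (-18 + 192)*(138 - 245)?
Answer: -18782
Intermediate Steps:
t = 18622 (t = 4 - (-18 + 192)*(138 - 245) = 4 - 174*(-107) = 4 - 1*(-18618) = 4 + 18618 = 18622)
h(D, J) = 3*D*J
m(z) = 20 - 5*z
m(h(-4, -3)) - t = (20 - 15*(-4)*(-3)) - 1*18622 = (20 - 5*36) - 18622 = (20 - 180) - 18622 = -160 - 18622 = -18782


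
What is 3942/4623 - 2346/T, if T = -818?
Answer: 2345019/630269 ≈ 3.7207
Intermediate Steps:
3942/4623 - 2346/T = 3942/4623 - 2346/(-818) = 3942*(1/4623) - 2346*(-1/818) = 1314/1541 + 1173/409 = 2345019/630269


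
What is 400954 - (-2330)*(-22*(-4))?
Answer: 605994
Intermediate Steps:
400954 - (-2330)*(-22*(-4)) = 400954 - (-2330)*88 = 400954 - 1*(-205040) = 400954 + 205040 = 605994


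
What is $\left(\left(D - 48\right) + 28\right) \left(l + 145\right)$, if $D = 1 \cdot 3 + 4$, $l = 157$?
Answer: $-3926$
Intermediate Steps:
$D = 7$ ($D = 3 + 4 = 7$)
$\left(\left(D - 48\right) + 28\right) \left(l + 145\right) = \left(\left(7 - 48\right) + 28\right) \left(157 + 145\right) = \left(-41 + 28\right) 302 = \left(-13\right) 302 = -3926$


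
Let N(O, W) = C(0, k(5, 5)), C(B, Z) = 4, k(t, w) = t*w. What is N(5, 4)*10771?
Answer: 43084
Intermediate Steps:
N(O, W) = 4
N(5, 4)*10771 = 4*10771 = 43084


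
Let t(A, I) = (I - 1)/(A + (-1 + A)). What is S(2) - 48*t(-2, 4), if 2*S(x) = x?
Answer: 149/5 ≈ 29.800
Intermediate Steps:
S(x) = x/2
t(A, I) = (-1 + I)/(-1 + 2*A)
S(2) - 48*t(-2, 4) = (½)*2 - 48*(-1 + 4)/(-1 + 2*(-2)) = 1 - 48*3/(-1 - 4) = 1 - 48*3/(-5) = 1 - (-48)*3/5 = 1 - 48*(-⅗) = 1 + 144/5 = 149/5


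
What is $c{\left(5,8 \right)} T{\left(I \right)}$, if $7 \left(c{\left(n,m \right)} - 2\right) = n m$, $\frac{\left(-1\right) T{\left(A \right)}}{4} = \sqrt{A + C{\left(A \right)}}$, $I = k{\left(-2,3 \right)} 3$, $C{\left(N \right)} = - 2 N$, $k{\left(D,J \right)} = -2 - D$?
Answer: $0$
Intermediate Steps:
$I = 0$ ($I = \left(-2 - -2\right) 3 = \left(-2 + 2\right) 3 = 0 \cdot 3 = 0$)
$T{\left(A \right)} = - 4 \sqrt{- A}$ ($T{\left(A \right)} = - 4 \sqrt{A - 2 A} = - 4 \sqrt{- A}$)
$c{\left(n,m \right)} = 2 + \frac{m n}{7}$ ($c{\left(n,m \right)} = 2 + \frac{n m}{7} = 2 + \frac{m n}{7}$)
$c{\left(5,8 \right)} T{\left(I \right)} = \left(2 + \frac{1}{7} \cdot 8 \cdot 5\right) \left(- 4 \sqrt{\left(-1\right) 0}\right) = \left(2 + \frac{40}{7}\right) \left(- 4 \sqrt{0}\right) = \frac{54 \left(\left(-4\right) 0\right)}{7} = \frac{54}{7} \cdot 0 = 0$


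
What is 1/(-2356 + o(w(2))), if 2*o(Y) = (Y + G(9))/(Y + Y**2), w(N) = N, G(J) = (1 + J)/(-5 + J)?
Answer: -8/18845 ≈ -0.00042452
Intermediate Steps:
G(J) = (1 + J)/(-5 + J)
o(Y) = (5/2 + Y)/(2*(Y + Y**2)) (o(Y) = ((Y + (1 + 9)/(-5 + 9))/(Y + Y**2))/2 = ((Y + 10/4)/(Y + Y**2))/2 = ((Y + (1/4)*10)/(Y + Y**2))/2 = ((Y + 5/2)/(Y + Y**2))/2 = ((5/2 + Y)/(Y + Y**2))/2 = (5/2 + Y)/(2*(Y + Y**2)))
1/(-2356 + o(w(2))) = 1/(-2356 + (1/4)*(5 + 2*2)/(2*(1 + 2))) = 1/(-2356 + (1/4)*(1/2)*(5 + 4)/3) = 1/(-2356 + (1/4)*(1/2)*(1/3)*9) = 1/(-2356 + 3/8) = 1/(-18845/8) = -8/18845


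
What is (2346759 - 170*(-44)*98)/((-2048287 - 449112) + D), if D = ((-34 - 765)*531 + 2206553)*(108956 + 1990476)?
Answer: 3079799/3741781565289 ≈ 8.2308e-7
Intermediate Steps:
D = 3741784062688 (D = (-799*531 + 2206553)*2099432 = (-424269 + 2206553)*2099432 = 1782284*2099432 = 3741784062688)
(2346759 - 170*(-44)*98)/((-2048287 - 449112) + D) = (2346759 - 170*(-44)*98)/((-2048287 - 449112) + 3741784062688) = (2346759 + 7480*98)/(-2497399 + 3741784062688) = (2346759 + 733040)/3741781565289 = 3079799*(1/3741781565289) = 3079799/3741781565289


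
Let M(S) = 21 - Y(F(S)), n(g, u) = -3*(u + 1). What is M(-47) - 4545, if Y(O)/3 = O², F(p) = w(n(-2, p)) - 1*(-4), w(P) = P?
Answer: -65016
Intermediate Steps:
n(g, u) = -3 - 3*u (n(g, u) = -3*(1 + u) = -3 - 3*u)
F(p) = 1 - 3*p (F(p) = (-3 - 3*p) - 1*(-4) = (-3 - 3*p) + 4 = 1 - 3*p)
Y(O) = 3*O²
M(S) = 21 - 3*(1 - 3*S)²
M(-47) - 4545 = (21 - 3*(-1 + 3*(-47))²) - 4545 = (21 - 3*(-1 - 141)²) - 4545 = (21 - 3*(-142)²) - 4545 = (21 - 3*20164) - 4545 = (21 - 60492) - 4545 = -60471 - 4545 = -65016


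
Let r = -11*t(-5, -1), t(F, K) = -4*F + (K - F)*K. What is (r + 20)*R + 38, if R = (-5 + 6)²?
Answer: -118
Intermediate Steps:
t(F, K) = -4*F + K*(K - F)
r = -176 (r = -11*((-1)² - 4*(-5) - 1*(-5)*(-1)) = -11*(1 + 20 - 5) = -11*16 = -176)
R = 1 (R = 1² = 1)
(r + 20)*R + 38 = (-176 + 20)*1 + 38 = -156*1 + 38 = -156 + 38 = -118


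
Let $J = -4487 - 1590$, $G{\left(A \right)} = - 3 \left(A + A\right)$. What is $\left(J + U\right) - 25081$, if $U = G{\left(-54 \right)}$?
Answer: $-30834$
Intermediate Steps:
$G{\left(A \right)} = - 6 A$ ($G{\left(A \right)} = - 3 \cdot 2 A = - 6 A$)
$U = 324$ ($U = \left(-6\right) \left(-54\right) = 324$)
$J = -6077$ ($J = -4487 - 1590 = -6077$)
$\left(J + U\right) - 25081 = \left(-6077 + 324\right) - 25081 = -5753 - 25081 = -30834$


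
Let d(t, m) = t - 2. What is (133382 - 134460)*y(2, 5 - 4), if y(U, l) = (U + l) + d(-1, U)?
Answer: 0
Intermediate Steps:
d(t, m) = -2 + t
y(U, l) = -3 + U + l (y(U, l) = (U + l) + (-2 - 1) = (U + l) - 3 = -3 + U + l)
(133382 - 134460)*y(2, 5 - 4) = (133382 - 134460)*(-3 + 2 + (5 - 4)) = -1078*(-3 + 2 + 1) = -1078*0 = 0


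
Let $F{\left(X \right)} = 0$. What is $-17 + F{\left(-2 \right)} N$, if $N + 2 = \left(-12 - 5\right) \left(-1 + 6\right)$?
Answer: $-17$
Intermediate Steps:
$N = -87$ ($N = -2 + \left(-12 - 5\right) \left(-1 + 6\right) = -2 - 85 = -87$)
$-17 + F{\left(-2 \right)} N = -17 + 0 \left(-87\right) = -17 + 0 = -17$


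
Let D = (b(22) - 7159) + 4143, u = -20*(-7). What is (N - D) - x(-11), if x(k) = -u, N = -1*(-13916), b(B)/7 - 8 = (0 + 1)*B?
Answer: 16862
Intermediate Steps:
b(B) = 56 + 7*B (b(B) = 56 + 7*((0 + 1)*B) = 56 + 7*(1*B) = 56 + 7*B)
N = 13916
u = 140
D = -2806 (D = ((56 + 7*22) - 7159) + 4143 = ((56 + 154) - 7159) + 4143 = (210 - 7159) + 4143 = -6949 + 4143 = -2806)
x(k) = -140 (x(k) = -1*140 = -140)
(N - D) - x(-11) = (13916 - 1*(-2806)) - 1*(-140) = (13916 + 2806) + 140 = 16722 + 140 = 16862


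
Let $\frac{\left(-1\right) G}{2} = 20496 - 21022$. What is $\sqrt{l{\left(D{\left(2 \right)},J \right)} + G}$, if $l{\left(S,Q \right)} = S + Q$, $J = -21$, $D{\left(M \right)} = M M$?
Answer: $3 \sqrt{115} \approx 32.171$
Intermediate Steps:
$D{\left(M \right)} = M^{2}$
$G = 1052$ ($G = - 2 \left(20496 - 21022\right) = \left(-2\right) \left(-526\right) = 1052$)
$l{\left(S,Q \right)} = Q + S$
$\sqrt{l{\left(D{\left(2 \right)},J \right)} + G} = \sqrt{\left(-21 + 2^{2}\right) + 1052} = \sqrt{\left(-21 + 4\right) + 1052} = \sqrt{-17 + 1052} = \sqrt{1035} = 3 \sqrt{115}$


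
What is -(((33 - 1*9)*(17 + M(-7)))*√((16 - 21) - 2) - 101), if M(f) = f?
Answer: 101 - 240*I*√7 ≈ 101.0 - 634.98*I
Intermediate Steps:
-(((33 - 1*9)*(17 + M(-7)))*√((16 - 21) - 2) - 101) = -(((33 - 1*9)*(17 - 7))*√((16 - 21) - 2) - 101) = -(((33 - 9)*10)*√(-5 - 2) - 101) = -((24*10)*√(-7) - 101) = -(240*(I*√7) - 101) = -(240*I*√7 - 101) = -(-101 + 240*I*√7) = 101 - 240*I*√7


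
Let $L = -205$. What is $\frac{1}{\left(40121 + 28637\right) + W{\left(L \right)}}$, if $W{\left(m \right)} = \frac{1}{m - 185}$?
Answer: $\frac{390}{26815619} \approx 1.4544 \cdot 10^{-5}$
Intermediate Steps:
$W{\left(m \right)} = \frac{1}{-185 + m}$
$\frac{1}{\left(40121 + 28637\right) + W{\left(L \right)}} = \frac{1}{\left(40121 + 28637\right) + \frac{1}{-185 - 205}} = \frac{1}{68758 + \frac{1}{-390}} = \frac{1}{68758 - \frac{1}{390}} = \frac{1}{\frac{26815619}{390}} = \frac{390}{26815619}$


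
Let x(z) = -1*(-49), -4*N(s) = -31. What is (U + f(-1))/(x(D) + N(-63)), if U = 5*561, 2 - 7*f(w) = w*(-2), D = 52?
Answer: 11220/227 ≈ 49.427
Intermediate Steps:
N(s) = 31/4 (N(s) = -1/4*(-31) = 31/4)
f(w) = 2/7 + 2*w/7 (f(w) = 2/7 - w*(-2)/7 = 2/7 - (-2)*w/7 = 2/7 + 2*w/7)
U = 2805
x(z) = 49
(U + f(-1))/(x(D) + N(-63)) = (2805 + (2/7 + (2/7)*(-1)))/(49 + 31/4) = (2805 + (2/7 - 2/7))/(227/4) = (2805 + 0)*(4/227) = 2805*(4/227) = 11220/227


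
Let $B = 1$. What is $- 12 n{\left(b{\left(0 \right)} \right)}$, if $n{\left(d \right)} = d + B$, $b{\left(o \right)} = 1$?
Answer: $-24$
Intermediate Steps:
$n{\left(d \right)} = 1 + d$ ($n{\left(d \right)} = d + 1 = 1 + d$)
$- 12 n{\left(b{\left(0 \right)} \right)} = - 12 \left(1 + 1\right) = \left(-12\right) 2 = -24$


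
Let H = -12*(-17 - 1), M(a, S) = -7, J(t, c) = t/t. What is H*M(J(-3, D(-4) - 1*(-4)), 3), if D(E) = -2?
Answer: -1512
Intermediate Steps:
J(t, c) = 1
H = 216 (H = -12*(-18) = 216)
H*M(J(-3, D(-4) - 1*(-4)), 3) = 216*(-7) = -1512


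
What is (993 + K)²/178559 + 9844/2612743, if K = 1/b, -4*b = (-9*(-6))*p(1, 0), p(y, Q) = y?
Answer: 1879118519841667/340099478678673 ≈ 5.5252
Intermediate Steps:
b = -27/2 (b = -(-9*(-6))/4 = -27/2 ≈ -13.500)
K = -2/27 (K = 1/(-27/2) = -2/27 ≈ -0.074074)
(993 + K)²/178559 + 9844/2612743 = (993 - 2/27)²/178559 + 9844/2612743 = (26809/27)²*(1/178559) + 9844*(1/2612743) = (718722481/729)*(1/178559) + 9844/2612743 = 718722481/130169511 + 9844/2612743 = 1879118519841667/340099478678673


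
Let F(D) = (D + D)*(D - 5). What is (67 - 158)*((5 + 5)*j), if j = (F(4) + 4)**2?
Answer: -14560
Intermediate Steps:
F(D) = 2*D*(-5 + D) (F(D) = (2*D)*(-5 + D) = 2*D*(-5 + D))
j = 16 (j = (2*4*(-5 + 4) + 4)**2 = (2*4*(-1) + 4)**2 = (-8 + 4)**2 = (-4)**2 = 16)
(67 - 158)*((5 + 5)*j) = (67 - 158)*((5 + 5)*16) = -910*16 = -91*160 = -14560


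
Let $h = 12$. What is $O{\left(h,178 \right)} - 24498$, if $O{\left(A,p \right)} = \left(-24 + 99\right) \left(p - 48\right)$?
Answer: $-14748$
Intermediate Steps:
$O{\left(A,p \right)} = -3600 + 75 p$ ($O{\left(A,p \right)} = 75 \left(-48 + p\right) = -3600 + 75 p$)
$O{\left(h,178 \right)} - 24498 = \left(-3600 + 75 \cdot 178\right) - 24498 = \left(-3600 + 13350\right) - 24498 = 9750 - 24498 = -14748$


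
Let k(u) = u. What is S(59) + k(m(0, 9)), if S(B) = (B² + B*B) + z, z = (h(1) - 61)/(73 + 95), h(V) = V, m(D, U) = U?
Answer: 97589/14 ≈ 6970.6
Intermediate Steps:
z = -5/14 (z = (1 - 61)/(73 + 95) = -60/168 = -60*1/168 = -5/14 ≈ -0.35714)
S(B) = -5/14 + 2*B² (S(B) = (B² + B*B) - 5/14 = (B² + B²) - 5/14 = 2*B² - 5/14 = -5/14 + 2*B²)
S(59) + k(m(0, 9)) = (-5/14 + 2*59²) + 9 = (-5/14 + 2*3481) + 9 = (-5/14 + 6962) + 9 = 97463/14 + 9 = 97589/14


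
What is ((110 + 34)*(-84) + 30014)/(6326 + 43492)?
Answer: 8959/24909 ≈ 0.35967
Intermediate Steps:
((110 + 34)*(-84) + 30014)/(6326 + 43492) = (144*(-84) + 30014)/49818 = (-12096 + 30014)*(1/49818) = 17918*(1/49818) = 8959/24909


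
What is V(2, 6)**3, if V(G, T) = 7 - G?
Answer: 125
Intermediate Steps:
V(2, 6)**3 = (7 - 1*2)**3 = (7 - 2)**3 = 5**3 = 125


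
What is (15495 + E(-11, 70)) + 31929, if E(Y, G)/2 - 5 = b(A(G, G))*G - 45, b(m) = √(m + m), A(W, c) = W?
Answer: 47344 + 280*√35 ≈ 49001.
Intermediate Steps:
b(m) = √2*√m (b(m) = √(2*m) = √2*√m)
E(Y, G) = -80 + 2*√2*G^(3/2) (E(Y, G) = 10 + 2*((√2*√G)*G - 45) = 10 + 2*(√2*G^(3/2) - 45) = 10 + 2*(-45 + √2*G^(3/2)) = 10 + (-90 + 2*√2*G^(3/2)) = -80 + 2*√2*G^(3/2))
(15495 + E(-11, 70)) + 31929 = (15495 + (-80 + 2*√2*70^(3/2))) + 31929 = (15495 + (-80 + 2*√2*(70*√70))) + 31929 = (15495 + (-80 + 280*√35)) + 31929 = (15415 + 280*√35) + 31929 = 47344 + 280*√35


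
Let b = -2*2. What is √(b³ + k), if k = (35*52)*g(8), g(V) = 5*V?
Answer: 4*√4546 ≈ 269.70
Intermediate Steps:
k = 72800 (k = (35*52)*(5*8) = 1820*40 = 72800)
b = -4
√(b³ + k) = √((-4)³ + 72800) = √(-64 + 72800) = √72736 = 4*√4546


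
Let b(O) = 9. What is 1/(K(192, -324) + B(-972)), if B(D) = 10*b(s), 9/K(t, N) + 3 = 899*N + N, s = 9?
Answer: 97201/8748087 ≈ 0.011111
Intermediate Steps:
K(t, N) = 9/(-3 + 900*N) (K(t, N) = 9/(-3 + (899*N + N)) = 9/(-3 + 900*N))
B(D) = 90 (B(D) = 10*9 = 90)
1/(K(192, -324) + B(-972)) = 1/(3/(-1 + 300*(-324)) + 90) = 1/(3/(-1 - 97200) + 90) = 1/(3/(-97201) + 90) = 1/(3*(-1/97201) + 90) = 1/(-3/97201 + 90) = 1/(8748087/97201) = 97201/8748087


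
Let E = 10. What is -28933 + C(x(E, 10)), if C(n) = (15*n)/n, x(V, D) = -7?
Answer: -28918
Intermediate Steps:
C(n) = 15
-28933 + C(x(E, 10)) = -28933 + 15 = -28918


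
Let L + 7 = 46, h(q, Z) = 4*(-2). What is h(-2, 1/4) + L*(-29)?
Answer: -1139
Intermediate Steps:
h(q, Z) = -8
L = 39 (L = -7 + 46 = 39)
h(-2, 1/4) + L*(-29) = -8 + 39*(-29) = -8 - 1131 = -1139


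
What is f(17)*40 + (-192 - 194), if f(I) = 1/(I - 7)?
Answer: -382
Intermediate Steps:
f(I) = 1/(-7 + I)
f(17)*40 + (-192 - 194) = 40/(-7 + 17) + (-192 - 194) = 40/10 - 386 = (⅒)*40 - 386 = 4 - 386 = -382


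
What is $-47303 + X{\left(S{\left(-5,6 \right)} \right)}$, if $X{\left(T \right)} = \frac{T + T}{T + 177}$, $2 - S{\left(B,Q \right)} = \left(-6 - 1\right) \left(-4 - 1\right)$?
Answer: $- \frac{1135283}{24} \approx -47303.0$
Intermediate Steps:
$S{\left(B,Q \right)} = -33$ ($S{\left(B,Q \right)} = 2 - \left(-6 - 1\right) \left(-4 - 1\right) = 2 - \left(-7\right) \left(-5\right) = 2 - 35 = -33$)
$X{\left(T \right)} = \frac{2 T}{177 + T}$
$-47303 + X{\left(S{\left(-5,6 \right)} \right)} = -47303 + 2 \left(-33\right) \frac{1}{177 - 33} = -47303 + 2 \left(-33\right) \frac{1}{144} = -47303 - \frac{11}{24} = - \frac{1135283}{24}$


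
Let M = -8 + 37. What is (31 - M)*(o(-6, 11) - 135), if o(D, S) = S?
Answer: -248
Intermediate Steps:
M = 29
(31 - M)*(o(-6, 11) - 135) = (31 - 1*29)*(11 - 135) = (31 - 29)*(-124) = 2*(-124) = -248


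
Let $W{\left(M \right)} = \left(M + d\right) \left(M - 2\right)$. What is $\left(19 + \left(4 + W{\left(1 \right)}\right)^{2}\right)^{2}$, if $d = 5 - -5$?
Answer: $4624$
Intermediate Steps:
$d = 10$ ($d = 5 + 5 = 10$)
$W{\left(M \right)} = \left(-2 + M\right) \left(10 + M\right)$ ($W{\left(M \right)} = \left(M + 10\right) \left(M - 2\right) = \left(10 + M\right) \left(-2 + M\right) = \left(-2 + M\right) \left(10 + M\right)$)
$\left(19 + \left(4 + W{\left(1 \right)}\right)^{2}\right)^{2} = \left(19 + \left(4 + \left(-20 + 1^{2} + 8 \cdot 1\right)\right)^{2}\right)^{2} = \left(19 + \left(4 + \left(-20 + 1 + 8\right)\right)^{2}\right)^{2} = \left(19 + \left(4 - 11\right)^{2}\right)^{2} = \left(19 + \left(-7\right)^{2}\right)^{2} = \left(19 + 49\right)^{2} = 68^{2} = 4624$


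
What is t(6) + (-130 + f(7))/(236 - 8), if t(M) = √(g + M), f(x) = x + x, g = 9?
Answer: -29/57 + √15 ≈ 3.3642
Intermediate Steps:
f(x) = 2*x
t(M) = √(9 + M)
t(6) + (-130 + f(7))/(236 - 8) = √(9 + 6) + (-130 + 2*7)/(236 - 8) = √15 + (-130 + 14)/228 = √15 - 116*1/228 = √15 - 29/57 = -29/57 + √15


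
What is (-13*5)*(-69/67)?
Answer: 4485/67 ≈ 66.940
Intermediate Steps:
(-13*5)*(-69/67) = -(-4485)/67 = -65*(-69/67) = 4485/67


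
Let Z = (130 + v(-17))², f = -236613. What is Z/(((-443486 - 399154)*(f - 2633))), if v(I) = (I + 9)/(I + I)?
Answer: 408483/4855157840680 ≈ 8.4134e-8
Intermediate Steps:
v(I) = (9 + I)/(2*I) (v(I) = (9 + I)/((2*I)) = (9 + I)*(1/(2*I)) = (9 + I)/(2*I))
Z = 4901796/289 (Z = (130 + (½)*(9 - 17)/(-17))² = (130 + (½)*(-1/17)*(-8))² = (130 + 4/17)² = (2214/17)² = 4901796/289 ≈ 16961.)
Z/(((-443486 - 399154)*(f - 2633))) = 4901796/(289*(((-443486 - 399154)*(-236613 - 2633)))) = 4901796/(289*((-842640*(-239246)))) = (4901796/289)/201598249440 = (4901796/289)*(1/201598249440) = 408483/4855157840680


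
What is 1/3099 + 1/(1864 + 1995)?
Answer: 6958/11959041 ≈ 0.00058182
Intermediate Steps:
1/3099 + 1/(1864 + 1995) = 1/3099 + 1/3859 = 6958/11959041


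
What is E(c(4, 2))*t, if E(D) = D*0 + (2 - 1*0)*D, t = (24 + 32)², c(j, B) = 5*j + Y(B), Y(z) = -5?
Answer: 94080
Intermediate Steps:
c(j, B) = -5 + 5*j (c(j, B) = 5*j - 5 = -5 + 5*j)
t = 3136 (t = 56² = 3136)
E(D) = 2*D (E(D) = 0 + (2 + 0)*D = 0 + 2*D = 2*D)
E(c(4, 2))*t = (2*(-5 + 5*4))*3136 = (2*(-5 + 20))*3136 = (2*15)*3136 = 30*3136 = 94080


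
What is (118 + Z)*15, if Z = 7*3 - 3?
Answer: 2040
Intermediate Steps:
Z = 18 (Z = 21 - 3 = 18)
(118 + Z)*15 = (118 + 18)*15 = 136*15 = 2040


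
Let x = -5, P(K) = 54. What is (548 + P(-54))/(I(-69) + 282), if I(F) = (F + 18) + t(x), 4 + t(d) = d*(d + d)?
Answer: 602/277 ≈ 2.1733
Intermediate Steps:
t(d) = -4 + 2*d² (t(d) = -4 + d*(d + d) = -4 + d*(2*d) = -4 + 2*d²)
I(F) = 64 + F (I(F) = (F + 18) + (-4 + 2*(-5)²) = (18 + F) + (-4 + 2*25) = (18 + F) + (-4 + 50) = (18 + F) + 46 = 64 + F)
(548 + P(-54))/(I(-69) + 282) = (548 + 54)/((64 - 69) + 282) = 602/(-5 + 282) = 602/277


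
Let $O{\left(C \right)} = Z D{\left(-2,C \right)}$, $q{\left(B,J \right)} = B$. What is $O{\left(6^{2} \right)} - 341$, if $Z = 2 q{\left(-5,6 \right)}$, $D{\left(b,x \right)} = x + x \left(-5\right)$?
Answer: $1099$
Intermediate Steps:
$D{\left(b,x \right)} = - 4 x$ ($D{\left(b,x \right)} = x - 5 x = - 4 x$)
$Z = -10$ ($Z = 2 \left(-5\right) = -10$)
$O{\left(C \right)} = 40 C$ ($O{\left(C \right)} = - 10 \left(- 4 C\right) = 40 C$)
$O{\left(6^{2} \right)} - 341 = 40 \cdot 6^{2} - 341 = 40 \cdot 36 - 341 = 1440 - 341 = 1099$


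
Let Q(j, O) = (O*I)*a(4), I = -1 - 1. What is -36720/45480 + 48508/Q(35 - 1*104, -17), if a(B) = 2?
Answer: 4590931/6443 ≈ 712.55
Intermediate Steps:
I = -2
Q(j, O) = -4*O (Q(j, O) = (O*(-2))*2 = -2*O*2 = -4*O)
-36720/45480 + 48508/Q(35 - 1*104, -17) = -36720/45480 + 48508/((-4*(-17))) = -36720*1/45480 + 48508/68 = -306/379 + 48508*(1/68) = -306/379 + 12127/17 = 4590931/6443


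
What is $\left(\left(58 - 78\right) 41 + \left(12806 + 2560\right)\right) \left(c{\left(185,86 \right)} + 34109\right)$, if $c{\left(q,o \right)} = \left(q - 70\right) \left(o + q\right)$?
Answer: $949475604$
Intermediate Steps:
$c{\left(q,o \right)} = \left(-70 + q\right) \left(o + q\right)$
$\left(\left(58 - 78\right) 41 + \left(12806 + 2560\right)\right) \left(c{\left(185,86 \right)} + 34109\right) = \left(\left(58 - 78\right) 41 + \left(12806 + 2560\right)\right) \left(\left(185^{2} - 6020 - 12950 + 86 \cdot 185\right) + 34109\right) = \left(\left(-20\right) 41 + 15366\right) \left(\left(34225 - 6020 - 12950 + 15910\right) + 34109\right) = \left(-820 + 15366\right) \left(31165 + 34109\right) = 14546 \cdot 65274 = 949475604$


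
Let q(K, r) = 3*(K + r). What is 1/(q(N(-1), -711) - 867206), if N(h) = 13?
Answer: -1/869300 ≈ -1.1504e-6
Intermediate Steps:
q(K, r) = 3*K + 3*r
1/(q(N(-1), -711) - 867206) = 1/((3*13 + 3*(-711)) - 867206) = 1/((39 - 2133) - 867206) = 1/(-2094 - 867206) = 1/(-869300) = -1/869300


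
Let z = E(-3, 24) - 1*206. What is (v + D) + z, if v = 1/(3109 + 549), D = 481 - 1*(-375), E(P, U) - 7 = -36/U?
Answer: 1198910/1829 ≈ 655.50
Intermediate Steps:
E(P, U) = 7 - 36/U
D = 856 (D = 481 + 375 = 856)
z = -401/2 (z = (7 - 36/24) - 1*206 = (7 - 36*1/24) - 206 = (7 - 3/2) - 206 = 11/2 - 206 = -401/2 ≈ -200.50)
v = 1/3658 ≈ 0.00027337
(v + D) + z = (1/3658 + 856) - 401/2 = 3131249/3658 - 401/2 = 1198910/1829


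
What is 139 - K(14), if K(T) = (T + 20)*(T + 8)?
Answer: -609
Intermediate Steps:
K(T) = (8 + T)*(20 + T) (K(T) = (20 + T)*(8 + T) = (8 + T)*(20 + T))
139 - K(14) = 139 - (160 + 14**2 + 28*14) = 139 - (160 + 196 + 392) = 139 - 1*748 = 139 - 748 = -609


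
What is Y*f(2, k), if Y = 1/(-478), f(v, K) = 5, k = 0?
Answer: -5/478 ≈ -0.010460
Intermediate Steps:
Y = -1/478 ≈ -0.0020920
Y*f(2, k) = -1/478*5 = -5/478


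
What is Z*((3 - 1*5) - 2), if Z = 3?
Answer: -12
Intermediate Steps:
Z*((3 - 1*5) - 2) = 3*((3 - 1*5) - 2) = 3*((3 - 5) - 2) = 3*(-2 - 2) = 3*(-4) = -12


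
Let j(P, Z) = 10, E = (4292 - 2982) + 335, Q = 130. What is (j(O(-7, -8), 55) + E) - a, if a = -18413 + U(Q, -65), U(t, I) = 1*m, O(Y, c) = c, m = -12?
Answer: 20080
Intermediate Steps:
E = 1645 (E = 1310 + 335 = 1645)
U(t, I) = -12 (U(t, I) = 1*(-12) = -12)
a = -18425 (a = -18413 - 12 = -18425)
(j(O(-7, -8), 55) + E) - a = (10 + 1645) - 1*(-18425) = 1655 + 18425 = 20080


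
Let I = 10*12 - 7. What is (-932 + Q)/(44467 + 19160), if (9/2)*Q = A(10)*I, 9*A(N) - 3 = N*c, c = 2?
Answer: -70294/5153787 ≈ -0.013639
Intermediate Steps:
A(N) = ⅓ + 2*N/9 (A(N) = ⅓ + (N*2)/9 = ⅓ + (2*N)/9 = ⅓ + 2*N/9)
I = 113 (I = 120 - 7 = 113)
Q = 5198/81 (Q = 2*((⅓ + (2/9)*10)*113)/9 = 2*((⅓ + 20/9)*113)/9 = 2*((23/9)*113)/9 = (2/9)*(2599/9) = 5198/81 ≈ 64.173)
(-932 + Q)/(44467 + 19160) = (-932 + 5198/81)/(44467 + 19160) = -70294/81/63627 = -70294/81*1/63627 = -70294/5153787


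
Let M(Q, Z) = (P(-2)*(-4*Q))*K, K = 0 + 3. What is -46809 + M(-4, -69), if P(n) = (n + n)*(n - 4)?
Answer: -45657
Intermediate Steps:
P(n) = 2*n*(-4 + n) (P(n) = (2*n)*(-4 + n) = 2*n*(-4 + n))
K = 3
M(Q, Z) = -288*Q (M(Q, Z) = ((2*(-2)*(-4 - 2))*(-4*Q))*3 = ((2*(-2)*(-6))*(-4*Q))*3 = (24*(-4*Q))*3 = -96*Q*3 = -288*Q)
-46809 + M(-4, -69) = -46809 - 288*(-4) = -46809 + 1152 = -45657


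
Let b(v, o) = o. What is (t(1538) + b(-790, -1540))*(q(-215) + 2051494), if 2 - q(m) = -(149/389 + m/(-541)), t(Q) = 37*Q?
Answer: 23903464700356968/210449 ≈ 1.1358e+11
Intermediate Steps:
q(m) = 927/389 - m/541 (q(m) = 2 - (-1)*(149/389 + m/(-541)) = 2 - (-1)*(149*(1/389) + m*(-1/541)) = 2 - (-1)*(149/389 - m/541) = 2 - (-149/389 + m/541) = 2 + (149/389 - m/541) = 927/389 - m/541)
(t(1538) + b(-790, -1540))*(q(-215) + 2051494) = (37*1538 - 1540)*((927/389 - 1/541*(-215)) + 2051494) = (56906 - 1540)*((927/389 + 215/541) + 2051494) = 55366*(585142/210449 + 2051494) = 55366*(431735445948/210449) = 23903464700356968/210449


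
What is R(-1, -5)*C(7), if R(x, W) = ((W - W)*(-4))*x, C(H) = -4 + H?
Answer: 0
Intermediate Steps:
R(x, W) = 0 (R(x, W) = (0*(-4))*x = 0*x = 0)
R(-1, -5)*C(7) = 0*(-4 + 7) = 0*3 = 0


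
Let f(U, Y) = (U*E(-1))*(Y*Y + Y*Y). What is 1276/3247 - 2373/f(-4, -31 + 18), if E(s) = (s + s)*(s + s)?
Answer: 14605739/17559776 ≈ 0.83177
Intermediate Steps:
E(s) = 4*s² (E(s) = (2*s)*(2*s) = 4*s²)
f(U, Y) = 8*U*Y² (f(U, Y) = (U*(4*(-1)²))*(Y*Y + Y*Y) = (U*(4*1))*(Y² + Y²) = (U*4)*(2*Y²) = (4*U)*(2*Y²) = 8*U*Y²)
1276/3247 - 2373/f(-4, -31 + 18) = 1276/3247 - 2373*(-1/(32*(-31 + 18)²)) = 1276*(1/3247) - 2373/(8*(-4)*(-13)²) = 1276/3247 - 2373/(8*(-4)*169) = 1276/3247 - 2373/(-5408) = 1276/3247 - 2373*(-1/5408) = 1276/3247 + 2373/5408 = 14605739/17559776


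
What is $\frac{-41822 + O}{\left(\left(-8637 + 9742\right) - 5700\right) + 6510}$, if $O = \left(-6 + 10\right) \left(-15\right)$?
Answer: $- \frac{41882}{1915} \approx -21.87$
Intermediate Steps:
$O = -60$ ($O = 4 \left(-15\right) = -60$)
$\frac{-41822 + O}{\left(\left(-8637 + 9742\right) - 5700\right) + 6510} = \frac{-41822 - 60}{\left(\left(-8637 + 9742\right) - 5700\right) + 6510} = - \frac{41882}{\left(1105 - 5700\right) + 6510} = - \frac{41882}{-4595 + 6510} = - \frac{41882}{1915}$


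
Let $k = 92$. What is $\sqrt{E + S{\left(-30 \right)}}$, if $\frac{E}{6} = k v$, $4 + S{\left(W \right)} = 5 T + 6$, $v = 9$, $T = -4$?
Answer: $15 \sqrt{22} \approx 70.356$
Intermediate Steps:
$S{\left(W \right)} = -18$ ($S{\left(W \right)} = -4 + \left(5 \left(-4\right) + 6\right) = -4 + \left(-20 + 6\right) = -4 - 14 = -18$)
$E = 4968$ ($E = 6 \cdot 92 \cdot 9 = 6 \cdot 828 = 4968$)
$\sqrt{E + S{\left(-30 \right)}} = \sqrt{4968 - 18} = \sqrt{4950} = 15 \sqrt{22}$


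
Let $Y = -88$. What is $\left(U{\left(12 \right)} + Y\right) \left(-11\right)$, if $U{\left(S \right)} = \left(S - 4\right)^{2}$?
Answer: $264$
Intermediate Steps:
$U{\left(S \right)} = \left(-4 + S\right)^{2}$
$\left(U{\left(12 \right)} + Y\right) \left(-11\right) = \left(\left(-4 + 12\right)^{2} - 88\right) \left(-11\right) = \left(8^{2} - 88\right) \left(-11\right) = \left(64 - 88\right) \left(-11\right) = \left(-24\right) \left(-11\right) = 264$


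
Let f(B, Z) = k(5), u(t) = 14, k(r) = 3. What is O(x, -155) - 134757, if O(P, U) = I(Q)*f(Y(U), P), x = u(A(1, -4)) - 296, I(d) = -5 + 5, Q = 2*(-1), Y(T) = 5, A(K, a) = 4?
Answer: -134757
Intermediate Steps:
f(B, Z) = 3
Q = -2
I(d) = 0
x = -282 (x = 14 - 296 = -282)
O(P, U) = 0 (O(P, U) = 0*3 = 0)
O(x, -155) - 134757 = 0 - 134757 = -134757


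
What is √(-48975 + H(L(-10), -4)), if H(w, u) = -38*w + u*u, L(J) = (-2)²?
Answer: I*√49111 ≈ 221.61*I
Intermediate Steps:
L(J) = 4
H(w, u) = u² - 38*w (H(w, u) = -38*w + u² = u² - 38*w)
√(-48975 + H(L(-10), -4)) = √(-48975 + ((-4)² - 38*4)) = √(-48975 + (16 - 152)) = √(-48975 - 136) = √(-49111) = I*√49111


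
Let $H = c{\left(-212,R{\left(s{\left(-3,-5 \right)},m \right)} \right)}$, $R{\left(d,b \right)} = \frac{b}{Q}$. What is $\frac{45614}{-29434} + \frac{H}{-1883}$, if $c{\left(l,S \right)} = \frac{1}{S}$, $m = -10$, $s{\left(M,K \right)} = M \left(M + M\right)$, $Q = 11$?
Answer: $- \frac{429293923}{277121110} \approx -1.5491$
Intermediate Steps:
$s{\left(M,K \right)} = 2 M^{2}$ ($s{\left(M,K \right)} = M 2 M = 2 M^{2}$)
$R{\left(d,b \right)} = \frac{b}{11}$
$H = - \frac{11}{10}$ ($H = \frac{1}{\frac{1}{11} \left(-10\right)} = \frac{1}{- \frac{10}{11}} = - \frac{11}{10} \approx -1.1$)
$\frac{45614}{-29434} + \frac{H}{-1883} = \frac{45614}{-29434} - \frac{11}{10 \left(-1883\right)} = 45614 \left(- \frac{1}{29434}\right) - - \frac{11}{18830} = - \frac{22807}{14717} + \frac{11}{18830} = - \frac{429293923}{277121110}$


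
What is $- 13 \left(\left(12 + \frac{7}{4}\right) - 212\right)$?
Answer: $\frac{10309}{4} \approx 2577.3$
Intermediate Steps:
$- 13 \left(\left(12 + \frac{7}{4}\right) - 212\right) = - 13 \left(\frac{55}{4} - 212\right) = \left(-13\right) \left(- \frac{793}{4}\right) = \frac{10309}{4}$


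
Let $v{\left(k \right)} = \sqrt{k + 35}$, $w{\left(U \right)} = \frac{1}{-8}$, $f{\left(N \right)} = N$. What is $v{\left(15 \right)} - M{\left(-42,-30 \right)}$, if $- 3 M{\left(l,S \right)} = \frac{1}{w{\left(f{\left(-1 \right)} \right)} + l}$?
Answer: $- \frac{8}{1011} + 5 \sqrt{2} \approx 7.0632$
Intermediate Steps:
$w{\left(U \right)} = - \frac{1}{8}$
$M{\left(l,S \right)} = - \frac{1}{3 \left(- \frac{1}{8} + l\right)}$
$v{\left(k \right)} = \sqrt{35 + k}$
$v{\left(15 \right)} - M{\left(-42,-30 \right)} = \sqrt{35 + 15} - - \frac{8}{-3 + 24 \left(-42\right)} = \sqrt{50} - - \frac{8}{-3 - 1008} = 5 \sqrt{2} - - \frac{8}{-1011} = 5 \sqrt{2} - \left(-8\right) \left(- \frac{1}{1011}\right) = 5 \sqrt{2} - \frac{8}{1011} = - \frac{8}{1011} + 5 \sqrt{2}$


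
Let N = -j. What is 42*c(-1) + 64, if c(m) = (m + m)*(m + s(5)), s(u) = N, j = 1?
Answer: 232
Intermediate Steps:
N = -1 (N = -1*1 = -1)
s(u) = -1
c(m) = 2*m*(-1 + m) (c(m) = (m + m)*(m - 1) = (2*m)*(-1 + m) = 2*m*(-1 + m))
42*c(-1) + 64 = 42*(2*(-1)*(-1 - 1)) + 64 = 42*(2*(-1)*(-2)) + 64 = 42*4 + 64 = 168 + 64 = 232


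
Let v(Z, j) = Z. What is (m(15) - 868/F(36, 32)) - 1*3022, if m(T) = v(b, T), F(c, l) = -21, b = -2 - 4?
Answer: -8960/3 ≈ -2986.7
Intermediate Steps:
b = -6
m(T) = -6
(m(15) - 868/F(36, 32)) - 1*3022 = (-6 - 868/(-21)) - 1*3022 = (-6 - 868*(-1/21)) - 3022 = (-6 + 124/3) - 3022 = 106/3 - 3022 = -8960/3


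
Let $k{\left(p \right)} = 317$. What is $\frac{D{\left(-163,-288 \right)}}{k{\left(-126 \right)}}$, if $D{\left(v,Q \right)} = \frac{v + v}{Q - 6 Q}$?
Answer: $- \frac{163}{228240} \approx -0.00071416$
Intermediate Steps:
$D{\left(v,Q \right)} = - \frac{2 v}{5 Q}$ ($D{\left(v,Q \right)} = \frac{2 v}{\left(-5\right) Q} = 2 v \left(- \frac{1}{5 Q}\right) = - \frac{2 v}{5 Q}$)
$\frac{D{\left(-163,-288 \right)}}{k{\left(-126 \right)}} = \frac{\left(- \frac{2}{5}\right) \left(-163\right) \frac{1}{-288}}{317} = \left(- \frac{2}{5}\right) \left(-163\right) \left(- \frac{1}{288}\right) \frac{1}{317} = \left(- \frac{163}{720}\right) \frac{1}{317} = - \frac{163}{228240}$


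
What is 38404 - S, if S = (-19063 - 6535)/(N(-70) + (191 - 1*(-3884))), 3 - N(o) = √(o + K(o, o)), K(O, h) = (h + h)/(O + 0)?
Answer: 159692186513/4157538 + 12799*I*√17/4157538 ≈ 38410.0 + 0.012693*I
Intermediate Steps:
K(O, h) = 2*h/O (K(O, h) = (2*h)/O = 2*h/O)
N(o) = 3 - √(2 + o) (N(o) = 3 - √(o + 2*o/o) = 3 - √(o + 2) = 3 - √(2 + o))
S = -25598/(4078 - 2*I*√17) (S = (-19063 - 6535)/((3 - √(2 - 70)) + (191 - 1*(-3884))) = -25598/((3 - √(-68)) + (191 + 3884)) = -25598/((3 - 2*I*√17) + 4075) = -25598/(4078 - 2*I*√17) ≈ -6.2771 - 0.012693*I)
38404 - S = 38404 - (-26097161/4157538 - 12799*I*√17/4157538) = 38404 + (26097161/4157538 + 12799*I*√17/4157538) = 159692186513/4157538 + 12799*I*√17/4157538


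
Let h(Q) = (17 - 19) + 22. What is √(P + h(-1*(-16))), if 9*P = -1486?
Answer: I*√1306/3 ≈ 12.046*I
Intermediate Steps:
h(Q) = 20 (h(Q) = -2 + 22 = 20)
P = -1486/9 (P = (⅑)*(-1486) = -1486/9 ≈ -165.11)
√(P + h(-1*(-16))) = √(-1486/9 + 20) = √(-1306/9) = I*√1306/3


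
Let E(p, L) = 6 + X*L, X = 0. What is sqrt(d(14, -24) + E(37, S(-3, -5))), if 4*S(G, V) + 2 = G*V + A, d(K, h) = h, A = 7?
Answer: 3*I*sqrt(2) ≈ 4.2426*I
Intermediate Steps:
S(G, V) = 5/4 + G*V/4 (S(G, V) = -1/2 + (G*V + 7)/4 = -1/2 + (7 + G*V)/4 = -1/2 + (7/4 + G*V/4) = 5/4 + G*V/4)
E(p, L) = 6 (E(p, L) = 6 + 0*L = 6 + 0 = 6)
sqrt(d(14, -24) + E(37, S(-3, -5))) = sqrt(-24 + 6) = sqrt(-18) = 3*I*sqrt(2)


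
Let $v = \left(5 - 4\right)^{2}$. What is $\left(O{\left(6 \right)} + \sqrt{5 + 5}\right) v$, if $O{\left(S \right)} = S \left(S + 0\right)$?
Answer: $36 + \sqrt{10} \approx 39.162$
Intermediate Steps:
$O{\left(S \right)} = S^{2}$ ($O{\left(S \right)} = S S = S^{2}$)
$v = 1$ ($v = 1^{2} = 1$)
$\left(O{\left(6 \right)} + \sqrt{5 + 5}\right) v = \left(6^{2} + \sqrt{5 + 5}\right) 1 = \left(36 + \sqrt{10}\right) 1 = 36 + \sqrt{10}$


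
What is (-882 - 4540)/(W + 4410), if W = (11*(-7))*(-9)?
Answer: -5422/5103 ≈ -1.0625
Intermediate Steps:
W = 693 (W = -77*(-9) = 693)
(-882 - 4540)/(W + 4410) = (-882 - 4540)/(693 + 4410) = -5422/5103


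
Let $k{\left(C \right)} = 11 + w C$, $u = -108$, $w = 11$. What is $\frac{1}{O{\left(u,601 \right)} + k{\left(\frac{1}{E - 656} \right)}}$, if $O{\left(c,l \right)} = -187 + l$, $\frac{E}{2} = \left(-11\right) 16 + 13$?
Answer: $\frac{982}{417339} \approx 0.002353$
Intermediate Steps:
$E = -326$ ($E = 2 \left(\left(-11\right) 16 + 13\right) = 2 \left(-176 + 13\right) = 2 \left(-163\right) = -326$)
$k{\left(C \right)} = 11 + 11 C$
$\frac{1}{O{\left(u,601 \right)} + k{\left(\frac{1}{E - 656} \right)}} = \frac{1}{\left(-187 + 601\right) + \left(11 + \frac{11}{-326 - 656}\right)} = \frac{1}{414 + \left(11 + \frac{11}{-982}\right)} = \frac{1}{414 + \left(11 + 11 \left(- \frac{1}{982}\right)\right)} = \frac{1}{414 + \left(11 - \frac{11}{982}\right)} = \frac{1}{414 + \frac{10791}{982}} = \frac{1}{\frac{417339}{982}} = \frac{982}{417339}$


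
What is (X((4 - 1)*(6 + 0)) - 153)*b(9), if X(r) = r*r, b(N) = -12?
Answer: -2052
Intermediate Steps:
X(r) = r²
(X((4 - 1)*(6 + 0)) - 153)*b(9) = (((4 - 1)*(6 + 0))² - 153)*(-12) = ((3*6)² - 153)*(-12) = (18² - 153)*(-12) = (324 - 153)*(-12) = 171*(-12) = -2052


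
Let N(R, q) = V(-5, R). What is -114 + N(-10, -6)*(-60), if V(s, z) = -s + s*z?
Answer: -3414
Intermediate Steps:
N(R, q) = 5 - 5*R (N(R, q) = -5*(-1 + R) = 5 - 5*R)
-114 + N(-10, -6)*(-60) = -114 + (5 - 5*(-10))*(-60) = -114 + (5 + 50)*(-60) = -114 + 55*(-60) = -114 - 3300 = -3414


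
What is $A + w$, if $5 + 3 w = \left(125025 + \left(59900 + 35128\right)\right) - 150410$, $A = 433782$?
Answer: $\frac{1370984}{3} \approx 4.5699 \cdot 10^{5}$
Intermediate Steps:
$w = \frac{69638}{3}$ ($w = - \frac{5}{3} + \frac{\left(125025 + \left(59900 + 35128\right)\right) - 150410}{3} = - \frac{5}{3} + \frac{\left(125025 + 95028\right) - 150410}{3} = - \frac{5}{3} + \frac{220053 - 150410}{3} = - \frac{5}{3} + \frac{1}{3} \cdot 69643 = - \frac{5}{3} + \frac{69643}{3} = \frac{69638}{3} \approx 23213.0$)
$A + w = 433782 + \frac{69638}{3} = \frac{1370984}{3}$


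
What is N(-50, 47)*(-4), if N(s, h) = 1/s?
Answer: 2/25 ≈ 0.080000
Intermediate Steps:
N(-50, 47)*(-4) = -4/(-50) = -1/50*(-4) = 2/25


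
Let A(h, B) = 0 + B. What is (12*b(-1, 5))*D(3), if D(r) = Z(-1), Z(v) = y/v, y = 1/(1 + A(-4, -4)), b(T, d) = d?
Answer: 20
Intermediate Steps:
A(h, B) = B
y = -⅓ (y = 1/(1 - 4) = 1/(-3) = -⅓ ≈ -0.33333)
Z(v) = -1/(3*v)
D(r) = ⅓ (D(r) = -⅓/(-1) = -⅓*(-1) = ⅓)
(12*b(-1, 5))*D(3) = (12*5)*(⅓) = 60*(⅓) = 20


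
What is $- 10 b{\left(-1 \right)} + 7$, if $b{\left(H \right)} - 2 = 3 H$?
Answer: $17$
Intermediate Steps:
$b{\left(H \right)} = 2 + 3 H$
$- 10 b{\left(-1 \right)} + 7 = - 10 \left(2 + 3 \left(-1\right)\right) + 7 = - 10 \left(2 - 3\right) + 7 = \left(-10\right) \left(-1\right) + 7 = 10 + 7 = 17$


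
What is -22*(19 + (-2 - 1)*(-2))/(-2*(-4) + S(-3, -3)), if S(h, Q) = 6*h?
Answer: 55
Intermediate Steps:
-22*(19 + (-2 - 1)*(-2))/(-2*(-4) + S(-3, -3)) = -22*(19 + (-2 - 1)*(-2))/(-2*(-4) + 6*(-3)) = -22*(19 - 3*(-2))/(8 - 18) = -22*(19 + 6)/(-10) = -550*(-1)/10 = -22*(-5/2) = 55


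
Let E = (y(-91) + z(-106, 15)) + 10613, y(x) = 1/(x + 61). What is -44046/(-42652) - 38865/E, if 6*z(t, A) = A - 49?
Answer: -5952304221/2262112798 ≈ -2.6313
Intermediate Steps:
z(t, A) = -49/6 + A/6 (z(t, A) = (A - 49)/6 = (-49 + A)/6 = -49/6 + A/6)
y(x) = 1/(61 + x)
E = 106073/10 (E = (1/(61 - 91) + (-49/6 + (1/6)*15)) + 10613 = (1/(-30) + (-49/6 + 5/2)) + 10613 = (-1/30 - 17/3) + 10613 = -57/10 + 10613 = 106073/10 ≈ 10607.)
-44046/(-42652) - 38865/E = -44046/(-42652) - 38865/106073/10 = -44046*(-1/42652) - 38865*10/106073 = 22023/21326 - 388650/106073 = -5952304221/2262112798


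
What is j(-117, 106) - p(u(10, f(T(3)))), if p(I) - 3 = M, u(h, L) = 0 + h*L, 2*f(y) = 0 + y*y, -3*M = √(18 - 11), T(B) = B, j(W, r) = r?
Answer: 103 + √7/3 ≈ 103.88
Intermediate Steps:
M = -√7/3 (M = -√(18 - 11)/3 = -√7/3 ≈ -0.88192)
f(y) = y²/2 (f(y) = (0 + y*y)/2 = (0 + y²)/2 = y²/2)
u(h, L) = L*h (u(h, L) = 0 + L*h = L*h)
p(I) = 3 - √7/3
j(-117, 106) - p(u(10, f(T(3)))) = 106 - (3 - √7/3) = 106 + (-3 + √7/3) = 103 + √7/3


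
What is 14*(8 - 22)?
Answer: -196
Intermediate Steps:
14*(8 - 22) = 14*(-14) = -196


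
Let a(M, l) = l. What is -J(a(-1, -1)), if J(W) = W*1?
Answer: 1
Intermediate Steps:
J(W) = W
-J(a(-1, -1)) = -1*(-1) = 1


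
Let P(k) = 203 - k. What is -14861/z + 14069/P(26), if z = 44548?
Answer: 89159345/1126428 ≈ 79.152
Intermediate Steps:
-14861/z + 14069/P(26) = -14861/44548 + 14069/(203 - 1*26) = -14861*1/44548 + 14069/(203 - 26) = -2123/6364 + 14069/177 = 89159345/1126428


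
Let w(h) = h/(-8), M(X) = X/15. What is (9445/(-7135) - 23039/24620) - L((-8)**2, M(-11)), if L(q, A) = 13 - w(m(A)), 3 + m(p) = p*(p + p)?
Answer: -47489226949/3161946600 ≈ -15.019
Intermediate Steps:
M(X) = X/15 (M(X) = X*(1/15) = X/15)
m(p) = -3 + 2*p**2 (m(p) = -3 + p*(p + p) = -3 + p*(2*p) = -3 + 2*p**2)
w(h) = -h/8 (w(h) = h*(-1/8) = -h/8)
L(q, A) = 101/8 + A**2/4 (L(q, A) = 13 - (-1)*(-3 + 2*A**2)/8 = 13 - (3/8 - A**2/4) = 13 + (-3/8 + A**2/4) = 101/8 + A**2/4)
(9445/(-7135) - 23039/24620) - L((-8)**2, M(-11)) = (9445/(-7135) - 23039/24620) - (101/8 + ((1/15)*(-11))**2/4) = (9445*(-1/7135) - 23039*1/24620) - (101/8 + (-11/15)**2/4) = (-1889/1427 - 23039/24620) - (101/8 + (1/4)*(121/225)) = -79383833/35132740 - (101/8 + 121/900) = -79383833/35132740 - 1*22967/1800 = -79383833/35132740 - 22967/1800 = -47489226949/3161946600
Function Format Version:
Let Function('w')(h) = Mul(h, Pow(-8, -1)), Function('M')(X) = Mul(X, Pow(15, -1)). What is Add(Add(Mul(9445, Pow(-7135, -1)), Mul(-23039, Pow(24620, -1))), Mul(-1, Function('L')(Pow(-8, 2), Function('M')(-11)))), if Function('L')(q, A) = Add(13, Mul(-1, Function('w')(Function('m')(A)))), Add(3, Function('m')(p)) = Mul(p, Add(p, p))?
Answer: Rational(-47489226949, 3161946600) ≈ -15.019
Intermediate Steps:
Function('M')(X) = Mul(Rational(1, 15), X) (Function('M')(X) = Mul(X, Rational(1, 15)) = Mul(Rational(1, 15), X))
Function('m')(p) = Add(-3, Mul(2, Pow(p, 2))) (Function('m')(p) = Add(-3, Mul(p, Add(p, p))) = Add(-3, Mul(p, Mul(2, p))) = Add(-3, Mul(2, Pow(p, 2))))
Function('w')(h) = Mul(Rational(-1, 8), h) (Function('w')(h) = Mul(h, Rational(-1, 8)) = Mul(Rational(-1, 8), h))
Function('L')(q, A) = Add(Rational(101, 8), Mul(Rational(1, 4), Pow(A, 2))) (Function('L')(q, A) = Add(13, Mul(-1, Mul(Rational(-1, 8), Add(-3, Mul(2, Pow(A, 2)))))) = Add(13, Mul(-1, Add(Rational(3, 8), Mul(Rational(-1, 4), Pow(A, 2))))) = Add(13, Add(Rational(-3, 8), Mul(Rational(1, 4), Pow(A, 2)))) = Add(Rational(101, 8), Mul(Rational(1, 4), Pow(A, 2))))
Add(Add(Mul(9445, Pow(-7135, -1)), Mul(-23039, Pow(24620, -1))), Mul(-1, Function('L')(Pow(-8, 2), Function('M')(-11)))) = Add(Add(Mul(9445, Pow(-7135, -1)), Mul(-23039, Pow(24620, -1))), Mul(-1, Add(Rational(101, 8), Mul(Rational(1, 4), Pow(Mul(Rational(1, 15), -11), 2))))) = Add(Add(Mul(9445, Rational(-1, 7135)), Mul(-23039, Rational(1, 24620))), Mul(-1, Add(Rational(101, 8), Mul(Rational(1, 4), Pow(Rational(-11, 15), 2))))) = Add(Add(Rational(-1889, 1427), Rational(-23039, 24620)), Mul(-1, Add(Rational(101, 8), Mul(Rational(1, 4), Rational(121, 225))))) = Add(Rational(-79383833, 35132740), Mul(-1, Add(Rational(101, 8), Rational(121, 900)))) = Add(Rational(-79383833, 35132740), Mul(-1, Rational(22967, 1800))) = Add(Rational(-79383833, 35132740), Rational(-22967, 1800)) = Rational(-47489226949, 3161946600)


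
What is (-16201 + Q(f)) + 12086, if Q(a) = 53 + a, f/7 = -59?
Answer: -4475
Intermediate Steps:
f = -413 (f = 7*(-59) = -413)
(-16201 + Q(f)) + 12086 = (-16201 + (53 - 413)) + 12086 = (-16201 - 360) + 12086 = -16561 + 12086 = -4475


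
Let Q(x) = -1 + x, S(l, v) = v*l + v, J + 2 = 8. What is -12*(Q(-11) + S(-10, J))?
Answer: 792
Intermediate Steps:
J = 6 (J = -2 + 8 = 6)
S(l, v) = v + l*v (S(l, v) = l*v + v = v + l*v)
-12*(Q(-11) + S(-10, J)) = -12*((-1 - 11) + 6*(1 - 10)) = -12*(-12 + 6*(-9)) = -12*(-12 - 54) = -12*(-66) = 792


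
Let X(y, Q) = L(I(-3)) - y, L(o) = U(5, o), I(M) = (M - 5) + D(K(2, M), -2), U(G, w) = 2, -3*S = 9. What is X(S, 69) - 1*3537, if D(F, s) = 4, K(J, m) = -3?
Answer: -3532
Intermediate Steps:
S = -3 (S = -⅓*9 = -3)
I(M) = -1 + M (I(M) = (M - 5) + 4 = (-5 + M) + 4 = -1 + M)
L(o) = 2
X(y, Q) = 2 - y
X(S, 69) - 1*3537 = (2 - 1*(-3)) - 1*3537 = (2 + 3) - 3537 = 5 - 3537 = -3532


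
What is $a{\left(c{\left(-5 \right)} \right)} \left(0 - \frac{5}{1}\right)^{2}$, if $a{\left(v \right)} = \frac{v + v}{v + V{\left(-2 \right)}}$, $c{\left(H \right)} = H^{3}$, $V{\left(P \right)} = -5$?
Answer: $\frac{625}{13} \approx 48.077$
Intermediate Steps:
$a{\left(v \right)} = \frac{2 v}{-5 + v}$ ($a{\left(v \right)} = \frac{v + v}{v - 5} = \frac{2 v}{-5 + v}$)
$a{\left(c{\left(-5 \right)} \right)} \left(0 - \frac{5}{1}\right)^{2} = \frac{2 \left(-5\right)^{3}}{-5 + \left(-5\right)^{3}} \left(0 - \frac{5}{1}\right)^{2} = 2 \left(-125\right) \frac{1}{-5 - 125} \left(0 - 5\right)^{2} = 2 \left(-125\right) \frac{1}{-130} \left(0 - 5\right)^{2} = 2 \left(-125\right) \left(- \frac{1}{130}\right) \left(-5\right)^{2} = \frac{25}{13} \cdot 25 = \frac{625}{13}$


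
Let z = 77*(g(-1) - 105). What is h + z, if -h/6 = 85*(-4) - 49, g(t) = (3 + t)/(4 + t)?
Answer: -17099/3 ≈ -5699.7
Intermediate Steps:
g(t) = (3 + t)/(4 + t)
h = 2334 (h = -6*(85*(-4) - 49) = -6*(-340 - 49) = -6*(-389) = 2334)
z = -24101/3 (z = 77*((3 - 1)/(4 - 1) - 105) = 77*(2/3 - 105) = 77*((⅓)*2 - 105) = 77*(⅔ - 105) = 77*(-313/3) = -24101/3 ≈ -8033.7)
h + z = 2334 - 24101/3 = -17099/3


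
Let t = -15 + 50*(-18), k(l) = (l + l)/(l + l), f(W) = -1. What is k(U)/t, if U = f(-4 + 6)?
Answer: -1/915 ≈ -0.0010929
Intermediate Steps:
U = -1
k(l) = 1 (k(l) = (2*l)/((2*l)) = (2*l)*(1/(2*l)) = 1)
t = -915 (t = -15 - 900 = -915)
k(U)/t = 1/(-915) = 1*(-1/915) = -1/915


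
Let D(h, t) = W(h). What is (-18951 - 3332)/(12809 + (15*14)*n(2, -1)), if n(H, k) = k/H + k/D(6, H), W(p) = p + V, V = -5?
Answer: -22283/12494 ≈ -1.7835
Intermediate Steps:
W(p) = -5 + p (W(p) = p - 5 = -5 + p)
D(h, t) = -5 + h
n(H, k) = k + k/H (n(H, k) = k/H + k/(-5 + 6) = k/H + k/1 = k/H + k*1 = k/H + k = k + k/H)
(-18951 - 3332)/(12809 + (15*14)*n(2, -1)) = (-18951 - 3332)/(12809 + (15*14)*(-1 - 1/2)) = -22283/(12809 + 210*(-1 - 1*½)) = -22283/(12809 + 210*(-1 - ½)) = -22283/(12809 + 210*(-3/2)) = -22283/(12809 - 315) = -22283/12494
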